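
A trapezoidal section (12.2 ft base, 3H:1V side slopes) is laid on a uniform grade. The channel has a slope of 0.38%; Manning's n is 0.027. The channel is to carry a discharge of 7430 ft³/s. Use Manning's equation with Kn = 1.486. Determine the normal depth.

Manning's equation rearranged: A R^(2/3) = nQ / (1.486·√S) = 0.027 × 7430 / (1.486 × √0.0038) = 2190.
At y = 10.5 ft: A R^(2/3) = 1488 — too small.
At y = 12.4 ft: A R^(2/3) = 2190 — close enough.

y_n = 12.4 ft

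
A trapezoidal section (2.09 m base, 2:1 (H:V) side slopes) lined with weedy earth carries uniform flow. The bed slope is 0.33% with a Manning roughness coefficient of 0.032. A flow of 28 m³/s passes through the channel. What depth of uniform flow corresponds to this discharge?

y_n = 2.17 m

Manning's equation rearranged: A R^(2/3) = nQ / (1·√S) = 0.032 × 28 / (√0.0033) = 15.6.
At y = 1.8 m: A R^(2/3) = 10.31 — too small.
At y = 2.7 m: A R^(2/3) = 25.64 — too large.
At y = 2.17 m: A R^(2/3) = 15.61 — ≈ 15.6.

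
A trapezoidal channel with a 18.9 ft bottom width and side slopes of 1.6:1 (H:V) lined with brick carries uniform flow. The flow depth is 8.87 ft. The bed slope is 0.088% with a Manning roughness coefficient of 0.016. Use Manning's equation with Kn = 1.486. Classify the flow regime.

With bottom width b = 18.9 ft and side slope z = 1.6: A = (b + zy)y = (18.9 + 1.6×8.87)×8.87 = 293.5 ft²; P = b + 2y√(1+z²) = 18.9 + 2×8.87×1.887 = 52.37 ft.
Hydraulic radius R = A/P = 293.5/52.37 = 5.605 ft.
V = (1.486/n) R^(2/3) √S = (1.486/0.016) × 5.605^(2/3) × √0.00088 = 8.693 ft/s. Hydraulic depth D_h = A/T = 293.5/47.28 = 6.208 ft.
Froude number Fr = V/√(g·D_h) = 8.693/√(32.2×6.208) = 0.615, which is less than 1, so the flow is subcritical.

subcritical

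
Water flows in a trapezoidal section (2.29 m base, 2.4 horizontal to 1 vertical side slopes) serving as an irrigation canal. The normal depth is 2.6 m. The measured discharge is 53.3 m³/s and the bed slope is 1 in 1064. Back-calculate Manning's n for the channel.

With bottom width b = 2.29 m and side slope z = 2.4: A = (b + zy)y = (2.29 + 2.4×2.6)×2.6 = 22.18 m²; P = b + 2y√(1+z²) = 2.29 + 2×2.6×2.6 = 15.81 m.
Hydraulic radius R = A/P = 22.18/15.81 = 1.403 m.
Rearranging Manning's equation: n = (1/Q) A R^(2/3) S^(1/2) = (1/53.3) × 22.18 × 1.403^(2/3) × √0.0009398 = 0.016.

n = 0.016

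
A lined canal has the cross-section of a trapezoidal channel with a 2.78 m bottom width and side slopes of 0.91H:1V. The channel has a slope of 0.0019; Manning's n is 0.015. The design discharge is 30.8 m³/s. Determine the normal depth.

Manning's equation rearranged: A R^(2/3) = nQ / (1·√S) = 0.015 × 30.8 / (√0.0019) = 10.6.
Try y = 2.27 m: A R^(2/3) = 12.65 — too large.
Try y = 1.56 m: A R^(2/3) = 6.269 — too small.
Try y = 2.07 m: A R^(2/3) = 10.61 — close enough.

y_n = 2.07 m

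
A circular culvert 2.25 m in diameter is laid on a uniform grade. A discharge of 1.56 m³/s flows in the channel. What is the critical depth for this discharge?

At critical depth, Q² T / (g A³) = 1, i.e. A³/T = Q²/g = 1.56²/9.81 = 0.2481.
Try y = 0.624 m: A³/T = 0.361 — too large.
Try y = 0.567 m: A³/T = 0.2486 — matches.

y_c = 0.567 m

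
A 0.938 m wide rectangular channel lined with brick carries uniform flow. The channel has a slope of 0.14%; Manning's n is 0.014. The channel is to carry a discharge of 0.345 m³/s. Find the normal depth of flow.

Manning's equation rearranged: A R^(2/3) = nQ / (1·√S) = 0.014 × 0.345 / (√0.0014) = 0.1291.
At y = 0.294 m: A R^(2/3) = 0.08815 — short.
At y = 0.472 m: A R^(2/3) = 0.1687 — over.
At y = 0.387 m: A R^(2/3) = 0.1291 — matches.

y_n = 0.387 m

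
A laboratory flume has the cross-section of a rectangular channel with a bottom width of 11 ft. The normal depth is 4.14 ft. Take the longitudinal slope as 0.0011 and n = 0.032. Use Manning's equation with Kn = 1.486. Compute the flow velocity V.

V = 2.73 ft/s

Flow area A = b·y = 11 × 4.14 = 45.54 ft². Wetted perimeter P = b + 2y = 11 + 2×4.14 = 19.28 ft.
Hydraulic radius R = A/P = 45.54/19.28 = 2.362 ft.
From Manning's equation, V = (1.486/n) R^(2/3) S^(1/2) = (1.486/0.032) × 2.362^(2/3) × 0.0011^(1/2) = 2.73 ft/s.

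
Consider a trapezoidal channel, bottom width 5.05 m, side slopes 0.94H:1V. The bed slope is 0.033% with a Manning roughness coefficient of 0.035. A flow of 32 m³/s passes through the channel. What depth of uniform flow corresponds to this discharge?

y_n = 4.07 m

Manning's equation rearranged: A R^(2/3) = nQ / (1·√S) = 0.035 × 32 / (√0.00033) = 61.65.
At y = 3.51 m: A R^(2/3) = 46.45 — short.
At y = 4.99 m: A R^(2/3) = 91.73 — over.
At y = 4.07 m: A R^(2/3) = 61.6 — close enough.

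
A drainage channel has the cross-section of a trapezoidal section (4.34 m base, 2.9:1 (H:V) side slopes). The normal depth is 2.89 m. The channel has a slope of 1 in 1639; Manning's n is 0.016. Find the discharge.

Q = 79.8 m³/s

With bottom width b = 4.34 m and side slope z = 2.9: A = (b + zy)y = (4.34 + 2.9×2.89)×2.89 = 36.76 m²; P = b + 2y√(1+z²) = 4.34 + 2×2.89×3.068 = 22.07 m.
Hydraulic radius R = A/P = 36.76/22.07 = 1.666 m.
Manning's equation: Q = (1/n) A R^(2/3) S^(1/2) = (1/0.016) × 36.76 × 1.666^(2/3) × 0.0006101^(1/2) = 79.8 m³/s.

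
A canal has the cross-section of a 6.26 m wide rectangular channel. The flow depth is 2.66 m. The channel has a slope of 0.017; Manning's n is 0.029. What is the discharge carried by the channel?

Q = 95.4 m³/s

Flow area A = b·y = 6.26 × 2.66 = 16.65 m². Wetted perimeter P = b + 2y = 6.26 + 2×2.66 = 11.58 m.
Hydraulic radius R = A/P = 16.65/11.58 = 1.438 m.
Manning's equation: Q = (1/n) A R^(2/3) S^(1/2) = (1/0.029) × 16.65 × 1.438^(2/3) × 0.017^(1/2) = 95.4 m³/s.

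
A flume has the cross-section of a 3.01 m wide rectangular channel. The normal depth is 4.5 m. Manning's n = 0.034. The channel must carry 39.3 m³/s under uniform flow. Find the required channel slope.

Flow area A = b·y = 3.01 × 4.5 = 13.54 m². Wetted perimeter P = b + 2y = 3.01 + 2×4.5 = 12.01 m.
Hydraulic radius R = A/P = 13.54/12.01 = 1.128 m.
From Manning's equation, S = [nQ / (1 A R^(2/3))]² = [0.034 × 39.3 / (1 × 13.54 × 1.128^(2/3))]² = 0.00829.

S = 0.00829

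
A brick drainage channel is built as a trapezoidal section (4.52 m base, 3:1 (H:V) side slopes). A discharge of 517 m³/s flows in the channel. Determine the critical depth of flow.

y_c = 5.01 m

At critical depth, Q² T / (g A³) = 1, i.e. A³/T = Q²/g = 517²/9.81 = 27250.
Trying y = 6.36 m: A³/T = 79230 — high.
Trying y = 4.03 m: A³/T = 10450 — low.
Trying y = 5.01 m: A³/T = 27170 — ≈ 27250.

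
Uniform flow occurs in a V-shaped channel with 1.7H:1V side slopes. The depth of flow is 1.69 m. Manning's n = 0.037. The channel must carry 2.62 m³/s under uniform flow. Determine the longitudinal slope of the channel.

For a triangular section with side slope z = 1.7: A = zy² = 1.7×1.69² = 4.855 m²; P = 2y√(1+z²) = 2×1.69×1.972 = 6.666 m.
Hydraulic radius R = A/P = 4.855/6.666 = 0.7283 m.
From Manning's equation, S = [nQ / (1 A R^(2/3))]² = [0.037 × 2.62 / (1 × 4.855 × 0.7283^(2/3))]² = 0.000608.

S = 0.000608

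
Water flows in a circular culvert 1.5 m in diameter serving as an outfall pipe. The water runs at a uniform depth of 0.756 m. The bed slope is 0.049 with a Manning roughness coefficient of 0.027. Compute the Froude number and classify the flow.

For a circular section of diameter D = 1.5 m at depth y = 0.756 m, the central angle is θ = 2 arccos(1 − 2y/D) = 3.158 rad. Then A = (D²/8)(θ − sin θ) = 0.8926 m² and P = Dθ/2 = 2.368 m.
Hydraulic radius R = A/P = 0.8926/2.368 = 0.3769 m.
V = (1/n) R^(2/3) √S = (1/0.027) × 0.3769^(2/3) × √0.049 = 4.278 m/s. Hydraulic depth D_h = A/T = 0.8926/1.5 = 0.5951 m.
Froude number Fr = V/√(g·D_h) = 4.278/√(9.81×0.5951) = 1.77, which is greater than 1, so the flow is supercritical.

supercritical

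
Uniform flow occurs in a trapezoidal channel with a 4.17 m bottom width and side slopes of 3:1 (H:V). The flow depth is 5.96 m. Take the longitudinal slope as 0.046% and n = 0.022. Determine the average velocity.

With bottom width b = 4.17 m and side slope z = 3: A = (b + zy)y = (4.17 + 3×5.96)×5.96 = 131.4 m²; P = b + 2y√(1+z²) = 4.17 + 2×5.96×3.162 = 41.86 m.
Hydraulic radius R = A/P = 131.4/41.86 = 3.139 m.
From Manning's equation, V = (1/n) R^(2/3) S^(1/2) = (1/0.022) × 3.139^(2/3) × 0.00046^(1/2) = 2.09 m/s.

V = 2.09 m/s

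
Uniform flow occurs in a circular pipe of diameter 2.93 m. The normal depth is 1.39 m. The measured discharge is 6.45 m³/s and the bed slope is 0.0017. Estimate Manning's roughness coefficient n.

For a circular section of diameter D = 2.93 m at depth y = 1.39 m, the central angle is θ = 2 arccos(1 − 2y/D) = 3.039 rad. Then A = (D²/8)(θ − sin θ) = 3.152 m² and P = Dθ/2 = 4.452 m.
Hydraulic radius R = A/P = 3.152/4.452 = 0.7079 m.
Rearranging Manning's equation: n = (1/Q) A R^(2/3) S^(1/2) = (1/6.45) × 3.152 × 0.7079^(2/3) × √0.0017 = 0.016.

n = 0.016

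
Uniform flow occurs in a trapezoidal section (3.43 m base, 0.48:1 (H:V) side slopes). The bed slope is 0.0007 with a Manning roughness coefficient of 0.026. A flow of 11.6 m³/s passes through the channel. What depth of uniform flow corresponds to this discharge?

Manning's equation rearranged: A R^(2/3) = nQ / (1·√S) = 0.026 × 11.6 / (√0.0007) = 11.4.
At y = 2.62 m: A R^(2/3) = 14.84 — too large.
At y = 1.54 m: A R^(2/3) = 6.151 — too small.
At y = 2.24 m: A R^(2/3) = 11.41 — matches.

y_n = 2.24 m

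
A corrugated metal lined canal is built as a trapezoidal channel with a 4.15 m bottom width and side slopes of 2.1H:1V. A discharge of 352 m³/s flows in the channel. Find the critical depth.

y_c = 4.76 m

At critical depth, Q² T / (g A³) = 1, i.e. A³/T = Q²/g = 352²/9.81 = 12630.
Try y = 4.07 m: A³/T = 6496 — short.
Try y = 5.17 m: A³/T = 18060 — over.
Try y = 4.76 m: A³/T = 12650 — close enough.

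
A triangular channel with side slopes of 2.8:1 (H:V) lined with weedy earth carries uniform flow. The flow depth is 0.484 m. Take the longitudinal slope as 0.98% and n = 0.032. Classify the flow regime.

subcritical

For a triangular section with side slope z = 2.8: A = zy² = 2.8×0.484² = 0.6559 m²; P = 2y√(1+z²) = 2×0.484×2.973 = 2.878 m.
Hydraulic radius R = A/P = 0.6559/2.878 = 0.2279 m.
V = (1/n) R^(2/3) √S = (1/0.032) × 0.2279^(2/3) × √0.0098 = 1.154 m/s. Hydraulic depth D_h = A/T = 0.6559/2.71 = 0.242 m.
Froude number Fr = V/√(g·D_h) = 1.154/√(9.81×0.242) = 0.749, which is less than 1, so the flow is subcritical.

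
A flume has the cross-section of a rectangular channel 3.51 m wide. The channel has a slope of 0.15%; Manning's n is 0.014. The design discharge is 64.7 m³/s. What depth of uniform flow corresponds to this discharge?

Manning's equation rearranged: A R^(2/3) = nQ / (1·√S) = 0.014 × 64.7 / (√0.0015) = 23.39.
Trying y = 6.58 m: A R^(2/3) = 28.7 — too large.
Trying y = 5.51 m: A R^(2/3) = 23.4 — matches.

y_n = 5.51 m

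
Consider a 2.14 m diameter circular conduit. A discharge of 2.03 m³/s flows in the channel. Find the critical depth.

At critical depth, Q² T / (g A³) = 1, i.e. A³/T = Q²/g = 2.03²/9.81 = 0.4201.
At y = 0.802 m: A³/T = 0.9003 — high.
At y = 0.537 m: A³/T = 0.1904 — low.
At y = 0.658 m: A³/T = 0.4192 — ≈ 0.4201.

y_c = 0.658 m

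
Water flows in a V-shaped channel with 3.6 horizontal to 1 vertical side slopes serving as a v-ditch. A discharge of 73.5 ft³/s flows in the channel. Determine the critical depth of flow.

y_c = 1.92 ft

At critical depth, Q² T / (g A³) = 1, i.e. A³/T = Q²/g = 73.5²/32.2 = 167.8.
Try y = 2.16 ft: A³/T = 304.7 — too large.
Try y = 1.32 ft: A³/T = 25.97 — too small.
Try y = 1.92 ft: A³/T = 169.1 — matches.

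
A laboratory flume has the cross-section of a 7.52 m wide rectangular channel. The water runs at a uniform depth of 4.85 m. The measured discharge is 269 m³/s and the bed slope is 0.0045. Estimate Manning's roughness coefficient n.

Flow area A = b·y = 7.52 × 4.85 = 36.47 m². Wetted perimeter P = b + 2y = 7.52 + 2×4.85 = 17.22 m.
Hydraulic radius R = A/P = 36.47/17.22 = 2.118 m.
Rearranging Manning's equation: n = (1/Q) A R^(2/3) S^(1/2) = (1/269) × 36.47 × 2.118^(2/3) × √0.0045 = 0.015.

n = 0.015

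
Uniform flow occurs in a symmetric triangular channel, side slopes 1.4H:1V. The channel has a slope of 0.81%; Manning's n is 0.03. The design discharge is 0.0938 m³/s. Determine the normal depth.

Manning's equation rearranged: A R^(2/3) = nQ / (1·√S) = 0.03 × 0.0938 / (√0.0081) = 0.03127.
Trying y = 0.208 m: A R^(2/3) = 0.01168 — too small.
Trying y = 0.357 m: A R^(2/3) = 0.0493 — too large.
Trying y = 0.301 m: A R^(2/3) = 0.03128 — close enough.

y_n = 0.301 m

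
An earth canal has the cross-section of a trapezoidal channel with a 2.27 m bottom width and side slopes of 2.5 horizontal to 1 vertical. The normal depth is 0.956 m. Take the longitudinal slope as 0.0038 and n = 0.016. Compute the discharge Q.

With bottom width b = 2.27 m and side slope z = 2.5: A = (b + zy)y = (2.27 + 2.5×0.956)×0.956 = 4.455 m²; P = b + 2y√(1+z²) = 2.27 + 2×0.956×2.693 = 7.418 m.
Hydraulic radius R = A/P = 4.455/7.418 = 0.6005 m.
Manning's equation: Q = (1/n) A R^(2/3) S^(1/2) = (1/0.016) × 4.455 × 0.6005^(2/3) × 0.0038^(1/2) = 12.2 m³/s.

Q = 12.2 m³/s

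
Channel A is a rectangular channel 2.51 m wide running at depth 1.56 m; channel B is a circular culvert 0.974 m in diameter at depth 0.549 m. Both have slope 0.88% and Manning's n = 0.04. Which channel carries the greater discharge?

Channel A: Flow area A = b·y = 2.51 × 1.56 = 3.916 m². Wetted perimeter P = b + 2y = 2.51 + 2×1.56 = 5.63 m. Hydraulic radius R = A/P = 3.916/5.63 = 0.6955 m. Q_A = (1/0.04)·3.916·0.6955^(2/3)·√0.0088 = 7.208 m³/s.
Channel B: For a circular section of diameter D = 0.974 m at depth y = 0.549 m, the central angle is θ = 2 arccos(1 − 2y/D) = 3.397 rad. Then A = (D²/8)(θ − sin θ) = 0.4328 m² and P = Dθ/2 = 1.654 m. Hydraulic radius R = A/P = 0.4328/1.654 = 0.2616 m. Q_B = (1/0.04)·0.4328·0.2616^(2/3)·√0.0088 = 0.4151 m³/s.
Q_A = 7.208 m³/s vs Q_B = 0.4151 m³/s, so channel A carries more.

channel A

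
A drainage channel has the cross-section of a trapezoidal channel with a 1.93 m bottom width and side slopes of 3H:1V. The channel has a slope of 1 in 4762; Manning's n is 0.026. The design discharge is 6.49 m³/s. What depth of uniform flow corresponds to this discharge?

Manning's equation rearranged: A R^(2/3) = nQ / (1·√S) = 0.026 × 6.49 / (√0.00021) = 11.64.
Trying y = 1.5 m: A R^(2/3) = 8.619 — short.
Trying y = 2.07 m: A R^(2/3) = 18.19 — over.
Trying y = 1.71 m: A R^(2/3) = 11.64 — close enough.

y_n = 1.71 m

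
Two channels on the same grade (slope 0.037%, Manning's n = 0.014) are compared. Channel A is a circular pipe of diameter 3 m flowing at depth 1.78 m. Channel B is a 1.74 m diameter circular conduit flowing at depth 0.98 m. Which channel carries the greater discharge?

channel A

Channel A: For a circular section of diameter D = 3 m at depth y = 1.78 m, the central angle is θ = 2 arccos(1 − 2y/D) = 3.517 rad. Then A = (D²/8)(θ − sin θ) = 4.369 m² and P = Dθ/2 = 5.276 m. Hydraulic radius R = A/P = 4.369/5.276 = 0.8282 m. Q_A = (1/0.014)·4.369·0.8282^(2/3)·√0.00037 = 5.294 m³/s.
Channel B: For a circular section of diameter D = 1.74 m at depth y = 0.98 m, the central angle is θ = 2 arccos(1 − 2y/D) = 3.395 rad. Then A = (D²/8)(θ − sin θ) = 1.38 m² and P = Dθ/2 = 2.954 m. Hydraulic radius R = A/P = 1.38/2.954 = 0.4671 m. Q_B = (1/0.014)·1.38·0.4671^(2/3)·√0.00037 = 1.141 m³/s.
Q_A = 5.294 m³/s vs Q_B = 1.141 m³/s, so channel A carries more.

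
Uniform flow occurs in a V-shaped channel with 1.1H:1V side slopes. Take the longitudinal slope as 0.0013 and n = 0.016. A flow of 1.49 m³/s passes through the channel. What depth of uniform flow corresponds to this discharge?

y_n = 1.06 m

Manning's equation rearranged: A R^(2/3) = nQ / (1·√S) = 0.016 × 1.49 / (√0.0013) = 0.6612.
Trying y = 0.727 m: A R^(2/3) = 0.2422 — short.
Trying y = 1.31 m: A R^(2/3) = 1.165 — over.
Trying y = 1.06 m: A R^(2/3) = 0.6622 — ≈ 0.6612.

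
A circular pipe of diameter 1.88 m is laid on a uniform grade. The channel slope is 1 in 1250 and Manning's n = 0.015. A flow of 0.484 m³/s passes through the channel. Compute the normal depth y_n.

Manning's equation rearranged: A R^(2/3) = nQ / (1·√S) = 0.015 × 0.484 / (√0.0008) = 0.2567.
Try y = 0.434 m: A R^(2/3) = 0.1961 — too small.
Try y = 0.572 m: A R^(2/3) = 0.3377 — too large.
Try y = 0.497 m: A R^(2/3) = 0.2567 — close enough.

y_n = 0.497 m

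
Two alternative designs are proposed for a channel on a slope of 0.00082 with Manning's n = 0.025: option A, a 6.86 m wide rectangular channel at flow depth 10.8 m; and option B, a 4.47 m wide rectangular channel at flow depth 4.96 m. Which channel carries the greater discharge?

channel A

Channel A: Flow area A = b·y = 6.86 × 10.8 = 74.09 m². Wetted perimeter P = b + 2y = 6.86 + 2×10.8 = 28.46 m. Hydraulic radius R = A/P = 74.09/28.46 = 2.603 m. Q_A = (1/0.025)·74.09·2.603^(2/3)·√0.00082 = 160.6 m³/s.
Channel B: Flow area A = b·y = 4.47 × 4.96 = 22.17 m². Wetted perimeter P = b + 2y = 4.47 + 2×4.96 = 14.39 m. Hydraulic radius R = A/P = 22.17/14.39 = 1.541 m. Q_B = (1/0.025)·22.17·1.541^(2/3)·√0.00082 = 33.88 m³/s.
Q_A = 160.6 m³/s vs Q_B = 33.88 m³/s, so channel A carries more.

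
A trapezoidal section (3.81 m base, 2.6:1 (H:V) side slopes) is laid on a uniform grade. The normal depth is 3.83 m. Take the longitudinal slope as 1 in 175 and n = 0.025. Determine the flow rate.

Q = 261 m³/s

With bottom width b = 3.81 m and side slope z = 2.6: A = (b + zy)y = (3.81 + 2.6×3.83)×3.83 = 52.73 m²; P = b + 2y√(1+z²) = 3.81 + 2×3.83×2.786 = 25.15 m.
Hydraulic radius R = A/P = 52.73/25.15 = 2.097 m.
Manning's equation: Q = (1/n) A R^(2/3) S^(1/2) = (1/0.025) × 52.73 × 2.097^(2/3) × 0.005714^(1/2) = 261 m³/s.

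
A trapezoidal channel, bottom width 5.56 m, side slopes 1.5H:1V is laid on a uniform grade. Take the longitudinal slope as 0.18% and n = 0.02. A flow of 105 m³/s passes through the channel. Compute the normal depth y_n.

Manning's equation rearranged: A R^(2/3) = nQ / (1·√S) = 0.02 × 105 / (√0.0018) = 49.5.
Try y = 3.76 m: A R^(2/3) = 71.3 — high.
Try y = 3.14 m: A R^(2/3) = 49.65 — close enough.

y_n = 3.14 m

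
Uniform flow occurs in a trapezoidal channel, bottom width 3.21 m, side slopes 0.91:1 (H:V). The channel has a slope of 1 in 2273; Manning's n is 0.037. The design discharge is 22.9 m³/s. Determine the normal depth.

y_n = 3.89 m

Manning's equation rearranged: A R^(2/3) = nQ / (1·√S) = 0.037 × 22.9 / (√0.0004399) = 40.4.
Try y = 3.05 m: A R^(2/3) = 24.9 — too small.
Try y = 4.31 m: A R^(2/3) = 49.89 — too large.
Try y = 3.89 m: A R^(2/3) = 40.46 — ≈ 40.4.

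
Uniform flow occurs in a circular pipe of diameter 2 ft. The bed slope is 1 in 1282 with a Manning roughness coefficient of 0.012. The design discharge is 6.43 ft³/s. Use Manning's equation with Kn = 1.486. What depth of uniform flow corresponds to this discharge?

y_n = 1.54 ft

Manning's equation rearranged: A R^(2/3) = nQ / (1.486·√S) = 0.012 × 6.43 / (1.486 × √0.00078) = 1.859.
Trying y = 1.86 ft: A R^(2/3) = 2.128 — too large.
Trying y = 1.3 ft: A R^(2/3) = 1.497 — too small.
Trying y = 1.54 ft: A R^(2/3) = 1.859 — close enough.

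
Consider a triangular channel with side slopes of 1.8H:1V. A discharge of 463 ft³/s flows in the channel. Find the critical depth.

At critical depth, Q² T / (g A³) = 1, i.e. A³/T = Q²/g = 463²/32.2 = 6657.
Trying y = 4.5 ft: A³/T = 2989 — too small.
Trying y = 5.28 ft: A³/T = 6648 — matches.

y_c = 5.28 ft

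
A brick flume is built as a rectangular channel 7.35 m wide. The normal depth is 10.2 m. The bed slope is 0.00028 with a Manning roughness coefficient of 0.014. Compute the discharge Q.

Q = 174 m³/s

Flow area A = b·y = 7.35 × 10.2 = 74.97 m². Wetted perimeter P = b + 2y = 7.35 + 2×10.2 = 27.75 m.
Hydraulic radius R = A/P = 74.97/27.75 = 2.702 m.
Manning's equation: Q = (1/n) A R^(2/3) S^(1/2) = (1/0.014) × 74.97 × 2.702^(2/3) × 0.00028^(1/2) = 174 m³/s.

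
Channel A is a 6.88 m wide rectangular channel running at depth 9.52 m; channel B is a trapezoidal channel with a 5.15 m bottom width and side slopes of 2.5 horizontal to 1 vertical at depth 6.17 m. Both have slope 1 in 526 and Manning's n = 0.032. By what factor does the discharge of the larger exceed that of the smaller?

Channel A: Flow area A = b·y = 6.88 × 9.52 = 65.5 m². Wetted perimeter P = b + 2y = 6.88 + 2×9.52 = 25.92 m. Hydraulic radius R = A/P = 65.5/25.92 = 2.527 m. Q_A = (1/0.032)·65.5·2.527^(2/3)·√0.001901 = 165.6 m³/s.
Channel B: With bottom width b = 5.15 m and side slope z = 2.5: A = (b + zy)y = (5.15 + 2.5×6.17)×6.17 = 126.9 m²; P = b + 2y√(1+z²) = 5.15 + 2×6.17×2.693 = 38.38 m. Hydraulic radius R = A/P = 126.9/38.38 = 3.308 m. Q_B = (1/0.032)·126.9·3.308^(2/3)·√0.001901 = 384 m³/s.
The larger discharge is 384 m³/s and the smaller is 165.6 m³/s; the ratio is 2.32.

2.32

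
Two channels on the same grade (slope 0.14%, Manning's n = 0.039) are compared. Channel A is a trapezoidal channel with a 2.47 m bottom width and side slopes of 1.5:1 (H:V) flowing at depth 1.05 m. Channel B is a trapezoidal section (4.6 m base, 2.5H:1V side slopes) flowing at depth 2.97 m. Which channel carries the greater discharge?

Channel A: With bottom width b = 2.47 m and side slope z = 1.5: A = (b + zy)y = (2.47 + 1.5×1.05)×1.05 = 4.247 m²; P = b + 2y√(1+z²) = 2.47 + 2×1.05×1.803 = 6.256 m. Hydraulic radius R = A/P = 4.247/6.256 = 0.6789 m. Q_A = (1/0.039)·4.247·0.6789^(2/3)·√0.0014 = 3.148 m³/s.
Channel B: With bottom width b = 4.6 m and side slope z = 2.5: A = (b + zy)y = (4.6 + 2.5×2.97)×2.97 = 35.71 m²; P = b + 2y√(1+z²) = 4.6 + 2×2.97×2.693 = 20.59 m. Hydraulic radius R = A/P = 35.71/20.59 = 1.734 m. Q_B = (1/0.039)·35.71·1.734^(2/3)·√0.0014 = 49.46 m³/s.
Q_A = 3.148 m³/s vs Q_B = 49.46 m³/s, so channel B carries more.

channel B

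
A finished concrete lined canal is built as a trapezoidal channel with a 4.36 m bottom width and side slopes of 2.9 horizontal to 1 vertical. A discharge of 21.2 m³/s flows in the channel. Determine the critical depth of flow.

y_c = 1.06 m

At critical depth, Q² T / (g A³) = 1, i.e. A³/T = Q²/g = 21.2²/9.81 = 45.81.
At y = 0.82 m: A³/T = 18.5 — short.
At y = 1.22 m: A³/T = 78.23 — over.
At y = 1.06 m: A³/T = 46.57 — close enough.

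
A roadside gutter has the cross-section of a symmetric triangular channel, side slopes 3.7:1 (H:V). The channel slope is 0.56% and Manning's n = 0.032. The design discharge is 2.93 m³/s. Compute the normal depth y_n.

y_n = 0.799 m

Manning's equation rearranged: A R^(2/3) = nQ / (1·√S) = 0.032 × 2.93 / (√0.0056) = 1.253.
Trying y = 0.924 m: A R^(2/3) = 1.844 — over.
Trying y = 0.652 m: A R^(2/3) = 0.7277 — short.
Trying y = 0.799 m: A R^(2/3) = 1.252 — matches.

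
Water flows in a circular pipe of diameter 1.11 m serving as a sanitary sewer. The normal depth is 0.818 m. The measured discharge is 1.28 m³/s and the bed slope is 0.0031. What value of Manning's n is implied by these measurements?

n = 0.016

For a circular section of diameter D = 1.11 m at depth y = 0.818 m, the central angle is θ = 2 arccos(1 − 2y/D) = 4.129 rad. Then A = (D²/8)(θ − sin θ) = 0.7644 m² and P = Dθ/2 = 2.292 m.
Hydraulic radius R = A/P = 0.7644/2.292 = 0.3336 m.
Rearranging Manning's equation: n = (1/Q) A R^(2/3) S^(1/2) = (1/1.28) × 0.7644 × 0.3336^(2/3) × √0.0031 = 0.016.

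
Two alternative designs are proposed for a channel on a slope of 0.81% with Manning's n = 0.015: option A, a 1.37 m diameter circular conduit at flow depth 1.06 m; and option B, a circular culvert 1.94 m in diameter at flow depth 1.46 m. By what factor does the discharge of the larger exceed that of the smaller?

2.45

Channel A: For a circular section of diameter D = 1.37 m at depth y = 1.06 m, the central angle is θ = 2 arccos(1 − 2y/D) = 4.3 rad. Then A = (D²/8)(θ − sin θ) = 1.224 m² and P = Dθ/2 = 2.946 m. Hydraulic radius R = A/P = 1.224/2.946 = 0.4155 m. Q_A = (1/0.015)·1.224·0.4155^(2/3)·√0.0081 = 4.089 m³/s.
Channel B: For a circular section of diameter D = 1.94 m at depth y = 1.46 m, the central angle is θ = 2 arccos(1 − 2y/D) = 4.201 rad. Then A = (D²/8)(θ − sin θ) = 2.386 m² and P = Dθ/2 = 4.075 m. Hydraulic radius R = A/P = 2.386/4.075 = 0.5857 m. Q_B = (1/0.015)·2.386·0.5857^(2/3)·√0.0081 = 10.02 m³/s.
The larger discharge is 10.02 m³/s and the smaller is 4.089 m³/s; the ratio is 2.45.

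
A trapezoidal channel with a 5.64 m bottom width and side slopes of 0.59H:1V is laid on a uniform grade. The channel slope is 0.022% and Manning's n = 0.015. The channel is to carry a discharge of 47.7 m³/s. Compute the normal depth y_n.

Manning's equation rearranged: A R^(2/3) = nQ / (1·√S) = 0.015 × 47.7 / (√0.00022) = 48.24.
Try y = 3.32 m: A R^(2/3) = 38.56 — low.
Try y = 4.38 m: A R^(2/3) = 62.37 — high.
Try y = 3.78 m: A R^(2/3) = 48.22 — matches.

y_n = 3.78 m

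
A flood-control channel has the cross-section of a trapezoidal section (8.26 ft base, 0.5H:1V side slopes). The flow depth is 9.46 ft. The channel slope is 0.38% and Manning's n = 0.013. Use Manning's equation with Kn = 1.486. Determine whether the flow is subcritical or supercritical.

supercritical

With bottom width b = 8.26 ft and side slope z = 0.5: A = (b + zy)y = (8.26 + 0.5×9.46)×9.46 = 122.9 ft²; P = b + 2y√(1+z²) = 8.26 + 2×9.46×1.118 = 29.41 ft.
Hydraulic radius R = A/P = 122.9/29.41 = 4.178 ft.
V = (1.486/n) R^(2/3) √S = (1.486/0.013) × 4.178^(2/3) × √0.0038 = 18.28 ft/s. Hydraulic depth D_h = A/T = 122.9/17.72 = 6.935 ft.
Froude number Fr = V/√(g·D_h) = 18.28/√(32.2×6.935) = 1.22, which is greater than 1, so the flow is supercritical.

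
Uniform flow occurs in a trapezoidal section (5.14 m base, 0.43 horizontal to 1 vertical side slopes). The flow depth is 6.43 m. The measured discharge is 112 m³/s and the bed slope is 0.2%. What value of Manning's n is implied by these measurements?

n = 0.0389

With bottom width b = 5.14 m and side slope z = 0.43: A = (b + zy)y = (5.14 + 0.43×6.43)×6.43 = 50.83 m²; P = b + 2y√(1+z²) = 5.14 + 2×6.43×1.089 = 19.14 m.
Hydraulic radius R = A/P = 50.83/19.14 = 2.656 m.
Rearranging Manning's equation: n = (1/Q) A R^(2/3) S^(1/2) = (1/112) × 50.83 × 2.656^(2/3) × √0.002 = 0.0389.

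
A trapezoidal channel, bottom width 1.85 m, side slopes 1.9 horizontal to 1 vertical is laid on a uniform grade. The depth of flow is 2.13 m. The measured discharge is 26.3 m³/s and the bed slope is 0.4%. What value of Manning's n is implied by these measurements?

With bottom width b = 1.85 m and side slope z = 1.9: A = (b + zy)y = (1.85 + 1.9×2.13)×2.13 = 12.56 m²; P = b + 2y√(1+z²) = 1.85 + 2×2.13×2.147 = 11 m.
Hydraulic radius R = A/P = 12.56/11 = 1.142 m.
Rearranging Manning's equation: n = (1/Q) A R^(2/3) S^(1/2) = (1/26.3) × 12.56 × 1.142^(2/3) × √0.004 = 0.033.

n = 0.033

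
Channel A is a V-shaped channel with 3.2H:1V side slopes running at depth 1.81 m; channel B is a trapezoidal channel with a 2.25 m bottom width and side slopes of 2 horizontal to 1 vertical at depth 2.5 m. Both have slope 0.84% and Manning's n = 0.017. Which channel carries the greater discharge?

channel B

Channel A: For a triangular section with side slope z = 3.2: A = zy² = 3.2×1.81² = 10.48 m²; P = 2y√(1+z²) = 2×1.81×3.353 = 12.14 m. Hydraulic radius R = A/P = 10.48/12.14 = 0.8638 m. Q_A = (1/0.017)·10.48·0.8638^(2/3)·√0.0084 = 51.26 m³/s.
Channel B: With bottom width b = 2.25 m and side slope z = 2: A = (b + zy)y = (2.25 + 2×2.5)×2.5 = 18.12 m²; P = b + 2y√(1+z²) = 2.25 + 2×2.5×2.236 = 13.43 m. Hydraulic radius R = A/P = 18.12/13.43 = 1.35 m. Q_B = (1/0.017)·18.12·1.35^(2/3)·√0.0084 = 119.3 m³/s.
Q_A = 51.26 m³/s vs Q_B = 119.3 m³/s, so channel B carries more.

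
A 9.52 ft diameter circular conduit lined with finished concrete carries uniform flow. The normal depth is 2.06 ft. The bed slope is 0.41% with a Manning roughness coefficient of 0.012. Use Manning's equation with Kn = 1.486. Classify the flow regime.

For a circular section of diameter D = 9.52 ft at depth y = 2.06 ft, the central angle is θ = 2 arccos(1 − 2y/D) = 1.935 rad. Then A = (D²/8)(θ − sin θ) = 11.34 ft² and P = Dθ/2 = 9.212 ft.
Hydraulic radius R = A/P = 11.34/9.212 = 1.231 ft.
V = (1.486/n) R^(2/3) √S = (1.486/0.012) × 1.231^(2/3) × √0.0041 = 9.108 ft/s. Hydraulic depth D_h = A/T = 11.34/7.84 = 1.446 ft.
Froude number Fr = V/√(g·D_h) = 9.108/√(32.2×1.446) = 1.33, which is greater than 1, so the flow is supercritical.

supercritical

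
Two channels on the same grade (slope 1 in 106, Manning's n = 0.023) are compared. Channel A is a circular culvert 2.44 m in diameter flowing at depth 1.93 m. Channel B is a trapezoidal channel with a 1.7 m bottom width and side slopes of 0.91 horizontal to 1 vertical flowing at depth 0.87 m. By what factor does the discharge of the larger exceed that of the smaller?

Channel A: For a circular section of diameter D = 2.44 m at depth y = 1.93 m, the central angle is θ = 2 arccos(1 − 2y/D) = 4.384 rad. Then A = (D²/8)(θ − sin θ) = 3.967 m² and P = Dθ/2 = 5.348 m. Hydraulic radius R = A/P = 3.967/5.348 = 0.7417 m. Q_A = (1/0.023)·3.967·0.7417^(2/3)·√0.009434 = 13.73 m³/s.
Channel B: With bottom width b = 1.7 m and side slope z = 0.91: A = (b + zy)y = (1.7 + 0.91×0.87)×0.87 = 2.168 m²; P = b + 2y√(1+z²) = 1.7 + 2×0.87×1.352 = 4.053 m. Hydraulic radius R = A/P = 2.168/4.053 = 0.5349 m. Q_B = (1/0.023)·2.168·0.5349^(2/3)·√0.009434 = 6.032 m³/s.
The larger discharge is 13.73 m³/s and the smaller is 6.032 m³/s; the ratio is 2.28.

2.28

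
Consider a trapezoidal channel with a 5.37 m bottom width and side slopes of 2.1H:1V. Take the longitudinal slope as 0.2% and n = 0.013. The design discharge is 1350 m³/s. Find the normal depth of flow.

Manning's equation rearranged: A R^(2/3) = nQ / (1·√S) = 0.013 × 1350 / (√0.002) = 392.4.
Trying y = 6.27 m: A R^(2/3) = 261 — low.
Trying y = 8.42 m: A R^(2/3) = 517.9 — high.
Trying y = 7.48 m: A R^(2/3) = 392.3 — ≈ 392.4.

y_n = 7.48 m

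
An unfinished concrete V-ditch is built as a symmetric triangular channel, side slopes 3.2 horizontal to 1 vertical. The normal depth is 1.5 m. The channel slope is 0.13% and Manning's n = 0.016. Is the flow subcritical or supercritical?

subcritical

For a triangular section with side slope z = 3.2: A = zy² = 3.2×1.5² = 7.2 m²; P = 2y√(1+z²) = 2×1.5×3.353 = 10.06 m.
Hydraulic radius R = A/P = 7.2/10.06 = 0.7159 m.
V = (1/n) R^(2/3) √S = (1/0.016) × 0.7159^(2/3) × √0.0013 = 1.803 m/s. Hydraulic depth D_h = A/T = 7.2/9.6 = 0.75 m.
Froude number Fr = V/√(g·D_h) = 1.803/√(9.81×0.75) = 0.665, which is less than 1, so the flow is subcritical.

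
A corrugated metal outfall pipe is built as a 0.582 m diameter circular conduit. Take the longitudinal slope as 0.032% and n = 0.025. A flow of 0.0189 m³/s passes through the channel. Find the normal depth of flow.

Manning's equation rearranged: A R^(2/3) = nQ / (1·√S) = 0.025 × 0.0189 / (√0.00032) = 0.02641.
Try y = 0.266 m: A R^(2/3) = 0.0315 — over.
Try y = 0.241 m: A R^(2/3) = 0.02641 — matches.

y_n = 0.241 m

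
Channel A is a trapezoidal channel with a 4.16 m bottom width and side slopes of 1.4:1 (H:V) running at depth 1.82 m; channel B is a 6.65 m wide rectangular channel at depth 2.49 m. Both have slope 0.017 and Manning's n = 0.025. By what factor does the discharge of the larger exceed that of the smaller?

1.54

Channel A: With bottom width b = 4.16 m and side slope z = 1.4: A = (b + zy)y = (4.16 + 1.4×1.82)×1.82 = 12.21 m²; P = b + 2y√(1+z²) = 4.16 + 2×1.82×1.72 = 10.42 m. Hydraulic radius R = A/P = 12.21/10.42 = 1.171 m. Q_A = (1/0.025)·12.21·1.171^(2/3)·√0.017 = 70.75 m³/s.
Channel B: Flow area A = b·y = 6.65 × 2.49 = 16.56 m². Wetted perimeter P = b + 2y = 6.65 + 2×2.49 = 11.63 m. Hydraulic radius R = A/P = 16.56/11.63 = 1.424 m. Q_B = (1/0.025)·16.56·1.424^(2/3)·√0.017 = 109.3 m³/s.
The larger discharge is 109.3 m³/s and the smaller is 70.75 m³/s; the ratio is 1.54.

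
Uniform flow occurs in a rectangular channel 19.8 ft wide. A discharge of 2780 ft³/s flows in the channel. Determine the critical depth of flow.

y_c = 8.49 ft

For a rectangular channel, critical depth y_c = (q²/g)^(1/3) where q = Q/b = 2780/19.8 = 140.4 ft²/s.
So y_c = (140.4²/32.2)^(1/3) = 8.49 ft.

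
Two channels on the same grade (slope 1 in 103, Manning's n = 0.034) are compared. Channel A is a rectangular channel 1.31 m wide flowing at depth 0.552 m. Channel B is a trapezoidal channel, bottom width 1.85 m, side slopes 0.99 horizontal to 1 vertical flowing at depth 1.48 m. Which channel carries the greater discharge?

channel B

Channel A: Flow area A = b·y = 1.31 × 0.552 = 0.7231 m². Wetted perimeter P = b + 2y = 1.31 + 2×0.552 = 2.414 m. Hydraulic radius R = A/P = 0.7231/2.414 = 0.2996 m. Q_A = (1/0.034)·0.7231·0.2996^(2/3)·√0.009709 = 0.9382 m³/s.
Channel B: With bottom width b = 1.85 m and side slope z = 0.99: A = (b + zy)y = (1.85 + 0.99×1.48)×1.48 = 4.906 m²; P = b + 2y√(1+z²) = 1.85 + 2×1.48×1.407 = 6.015 m. Hydraulic radius R = A/P = 4.906/6.015 = 0.8157 m. Q_B = (1/0.034)·4.906·0.8157^(2/3)·√0.009709 = 12.41 m³/s.
Q_A = 0.9382 m³/s vs Q_B = 12.41 m³/s, so channel B carries more.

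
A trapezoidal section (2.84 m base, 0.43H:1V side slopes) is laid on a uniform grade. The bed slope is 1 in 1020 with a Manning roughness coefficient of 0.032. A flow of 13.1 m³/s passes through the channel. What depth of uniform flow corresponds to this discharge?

y_n = 2.82 m

Manning's equation rearranged: A R^(2/3) = nQ / (1·√S) = 0.032 × 13.1 / (√0.0009804) = 13.39.
Trying y = 2.48 m: A R^(2/3) = 10.79 — short.
Trying y = 3.23 m: A R^(2/3) = 16.96 — over.
Trying y = 2.82 m: A R^(2/3) = 13.42 — close enough.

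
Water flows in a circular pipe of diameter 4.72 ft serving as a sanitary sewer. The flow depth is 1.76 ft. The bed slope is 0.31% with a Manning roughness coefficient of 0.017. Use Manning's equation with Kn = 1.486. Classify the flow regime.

subcritical

For a circular section of diameter D = 4.72 ft at depth y = 1.76 ft, the central angle is θ = 2 arccos(1 − 2y/D) = 2.627 rad. Then A = (D²/8)(θ − sin θ) = 5.948 ft² and P = Dθ/2 = 6.201 ft.
Hydraulic radius R = A/P = 5.948/6.201 = 0.9591 ft.
V = (1.486/n) R^(2/3) √S = (1.486/0.017) × 0.9591^(2/3) × √0.0031 = 4.733 ft/s. Hydraulic depth D_h = A/T = 5.948/4.565 = 1.303 ft.
Froude number Fr = V/√(g·D_h) = 4.733/√(32.2×1.303) = 0.731, which is less than 1, so the flow is subcritical.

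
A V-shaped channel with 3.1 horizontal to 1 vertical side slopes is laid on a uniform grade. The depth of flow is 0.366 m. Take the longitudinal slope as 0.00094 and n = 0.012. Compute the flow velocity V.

V = 0.797 m/s

For a triangular section with side slope z = 3.1: A = zy² = 3.1×0.366² = 0.4153 m²; P = 2y√(1+z²) = 2×0.366×3.257 = 2.384 m.
Hydraulic radius R = A/P = 0.4153/2.384 = 0.1742 m.
From Manning's equation, V = (1/n) R^(2/3) S^(1/2) = (1/0.012) × 0.1742^(2/3) × 0.00094^(1/2) = 0.797 m/s.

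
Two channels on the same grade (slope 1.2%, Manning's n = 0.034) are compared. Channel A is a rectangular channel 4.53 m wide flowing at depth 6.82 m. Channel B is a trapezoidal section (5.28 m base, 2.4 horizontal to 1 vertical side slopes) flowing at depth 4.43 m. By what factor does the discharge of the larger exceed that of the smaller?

Channel A: Flow area A = b·y = 4.53 × 6.82 = 30.89 m². Wetted perimeter P = b + 2y = 4.53 + 2×6.82 = 18.17 m. Hydraulic radius R = A/P = 30.89/18.17 = 1.7 m. Q_A = (1/0.034)·30.89·1.7^(2/3)·√0.012 = 141.8 m³/s.
Channel B: With bottom width b = 5.28 m and side slope z = 2.4: A = (b + zy)y = (5.28 + 2.4×4.43)×4.43 = 70.49 m²; P = b + 2y√(1+z²) = 5.28 + 2×4.43×2.6 = 28.32 m. Hydraulic radius R = A/P = 70.49/28.32 = 2.489 m. Q_B = (1/0.034)·70.49·2.489^(2/3)·√0.012 = 417.2 m³/s.
The larger discharge is 417.2 m³/s and the smaller is 141.8 m³/s; the ratio is 2.94.

2.94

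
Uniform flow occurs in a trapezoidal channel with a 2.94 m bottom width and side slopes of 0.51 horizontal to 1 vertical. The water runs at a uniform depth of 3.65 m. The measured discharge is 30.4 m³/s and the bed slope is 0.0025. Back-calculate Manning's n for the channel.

With bottom width b = 2.94 m and side slope z = 0.51: A = (b + zy)y = (2.94 + 0.51×3.65)×3.65 = 17.53 m²; P = b + 2y√(1+z²) = 2.94 + 2×3.65×1.123 = 11.13 m.
Hydraulic radius R = A/P = 17.53/11.13 = 1.574 m.
Rearranging Manning's equation: n = (1/Q) A R^(2/3) S^(1/2) = (1/30.4) × 17.53 × 1.574^(2/3) × √0.0025 = 0.039.

n = 0.039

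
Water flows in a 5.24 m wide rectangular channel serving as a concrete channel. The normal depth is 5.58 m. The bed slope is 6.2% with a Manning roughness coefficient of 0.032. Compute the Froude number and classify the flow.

Flow area A = b·y = 5.24 × 5.58 = 29.24 m². Wetted perimeter P = b + 2y = 5.24 + 2×5.58 = 16.4 m.
Hydraulic radius R = A/P = 29.24/16.4 = 1.783 m.
V = (1/n) R^(2/3) √S = (1/0.032) × 1.783^(2/3) × √0.062 = 11.44 m/s. Hydraulic depth D_h = A/T = 29.24/5.24 = 5.58 m.
Froude number Fr = V/√(g·D_h) = 11.44/√(9.81×5.58) = 1.55, which is greater than 1, so the flow is supercritical.

supercritical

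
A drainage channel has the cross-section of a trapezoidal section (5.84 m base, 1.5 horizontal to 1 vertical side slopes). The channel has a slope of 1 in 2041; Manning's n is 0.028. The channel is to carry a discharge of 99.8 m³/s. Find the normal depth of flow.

y_n = 4.89 m

Manning's equation rearranged: A R^(2/3) = nQ / (1·√S) = 0.028 × 99.8 / (√0.00049) = 126.2.
Try y = 4.02 m: A R^(2/3) = 84.26 — short.
Try y = 5.89 m: A R^(2/3) = 187.4 — over.
Try y = 4.89 m: A R^(2/3) = 126.3 — ≈ 126.2.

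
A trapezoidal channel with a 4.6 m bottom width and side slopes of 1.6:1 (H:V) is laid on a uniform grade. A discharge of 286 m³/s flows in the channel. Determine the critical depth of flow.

y_c = 4.56 m

At critical depth, Q² T / (g A³) = 1, i.e. A³/T = Q²/g = 286²/9.81 = 8338.
Trying y = 3.79 m: A³/T = 3947 — short.
Trying y = 4.56 m: A³/T = 8317 — ≈ 8338.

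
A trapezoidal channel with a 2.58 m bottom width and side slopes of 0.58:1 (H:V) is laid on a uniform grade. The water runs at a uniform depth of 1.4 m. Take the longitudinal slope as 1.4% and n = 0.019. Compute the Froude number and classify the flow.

With bottom width b = 2.58 m and side slope z = 0.58: A = (b + zy)y = (2.58 + 0.58×1.4)×1.4 = 4.749 m²; P = b + 2y√(1+z²) = 2.58 + 2×1.4×1.156 = 5.817 m.
Hydraulic radius R = A/P = 4.749/5.817 = 0.8164 m.
V = (1/n) R^(2/3) √S = (1/0.019) × 0.8164^(2/3) × √0.014 = 5.44 m/s. Hydraulic depth D_h = A/T = 4.749/4.204 = 1.13 m.
Froude number Fr = V/√(g·D_h) = 5.44/√(9.81×1.13) = 1.63, which is greater than 1, so the flow is supercritical.

supercritical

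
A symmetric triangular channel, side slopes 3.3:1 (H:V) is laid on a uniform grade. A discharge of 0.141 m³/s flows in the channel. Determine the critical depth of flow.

At critical depth, Q² T / (g A³) = 1, i.e. A³/T = Q²/g = 0.141²/9.81 = 0.002027.
Try y = 0.251 m: A³/T = 0.005425 — over.
Try y = 0.181 m: A³/T = 0.001058 — short.
Try y = 0.206 m: A³/T = 0.00202 — ≈ 0.002027.

y_c = 0.206 m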